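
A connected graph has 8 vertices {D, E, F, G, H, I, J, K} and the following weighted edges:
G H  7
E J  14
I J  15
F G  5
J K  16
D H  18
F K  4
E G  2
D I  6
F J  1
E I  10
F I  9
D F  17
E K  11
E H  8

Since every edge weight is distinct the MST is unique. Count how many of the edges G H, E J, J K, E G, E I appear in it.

Kruskal: consider edges lightest-first.
F J (1): add — endpoints in different components.
E G (2): add — endpoints in different components.
F K (4): add — endpoints in different components.
F G (5): add — endpoints in different components.
D I (6): add — endpoints in different components.
G H (7): add — endpoints in different components.
E H (8): skip — E and H already connected.
F I (9): add — endpoints in different components.
MST edge set: {F J, E G, F K, F G, D I, G H, F I}.
Of the listed edges, {G H, E G} are in the MST → 2.

2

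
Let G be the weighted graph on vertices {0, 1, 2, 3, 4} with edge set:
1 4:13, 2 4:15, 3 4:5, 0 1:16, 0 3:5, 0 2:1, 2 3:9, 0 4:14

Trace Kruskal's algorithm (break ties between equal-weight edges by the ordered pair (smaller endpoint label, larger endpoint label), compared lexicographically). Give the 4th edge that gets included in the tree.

1-4

Sort edges by weight, then run Kruskal:
0 2 (1): add — endpoints in different components.
0 3 (5): add — endpoints in different components.
3 4 (5): add — endpoints in different components.
2 3 (9): skip — 2 and 3 already connected.
1 4 (13): add — endpoints in different components.
The 4th edge added is 1 4.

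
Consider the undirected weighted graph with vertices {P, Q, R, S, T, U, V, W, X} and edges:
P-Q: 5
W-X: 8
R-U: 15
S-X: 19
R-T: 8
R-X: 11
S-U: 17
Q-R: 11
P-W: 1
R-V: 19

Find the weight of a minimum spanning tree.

84

Grow the tree from S using Prim:
Step 1: frontier [S-U 17, S-X 19] → take S-U (17); add U.
Step 2: frontier [S-X 19, R-U 15] → take R-U (15); add R.
Step 3: frontier [R-T 8, Q-R 11, R-X 11, R-V 19, S-X 19] → take R-T (8); add T.
Step 4: frontier [Q-R 11, R-X 11, R-V 19, S-X 19] → take Q-R (11); add Q.
Step 5: frontier [P-Q 5, R-X 11, R-V 19, S-X 19] → take P-Q (5); add P.
Step 6: frontier [P-W 1, R-X 11, R-V 19, S-X 19] → take P-W (1); add W.
Step 7: frontier [R-X 11, R-V 19, S-X 19, W-X 8] → take W-X (8); add X.
Step 8: frontier [R-V 19] → take R-V (19); add V.
MST edges: S-U, R-U, R-T, Q-R, P-Q, P-W, W-X, R-V; total weight 17+15+8+11+5+1+8+19 = 84.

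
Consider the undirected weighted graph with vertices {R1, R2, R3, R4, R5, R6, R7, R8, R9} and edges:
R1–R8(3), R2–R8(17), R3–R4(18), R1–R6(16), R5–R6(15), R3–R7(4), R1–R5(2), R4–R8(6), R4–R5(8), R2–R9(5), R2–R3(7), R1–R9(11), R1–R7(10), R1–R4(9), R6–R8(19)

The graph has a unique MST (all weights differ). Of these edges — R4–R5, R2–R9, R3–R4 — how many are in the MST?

Kruskal's algorithm — process edges by increasing weight (ties by edge label):
R1–R5 (2): add — endpoints in different components.
R1–R8 (3): add — endpoints in different components.
R3–R7 (4): add — endpoints in different components.
R2–R9 (5): add — endpoints in different components.
R4–R8 (6): add — endpoints in different components.
R2–R3 (7): add — endpoints in different components.
R4–R5 (8): skip — R4 and R5 already connected.
R1–R4 (9): skip — R4 and R1 already connected.
R1–R7 (10): add — endpoints in different components.
R1–R9 (11): skip — R1 and R9 already connected.
R5–R6 (15): add — endpoints in different components.
MST edge set: {R1–R5, R1–R8, R3–R7, R2–R9, R4–R8, R2–R3, R1–R7, R5–R6}.
Of the listed edges, {R2–R9} are in the MST → 1.

1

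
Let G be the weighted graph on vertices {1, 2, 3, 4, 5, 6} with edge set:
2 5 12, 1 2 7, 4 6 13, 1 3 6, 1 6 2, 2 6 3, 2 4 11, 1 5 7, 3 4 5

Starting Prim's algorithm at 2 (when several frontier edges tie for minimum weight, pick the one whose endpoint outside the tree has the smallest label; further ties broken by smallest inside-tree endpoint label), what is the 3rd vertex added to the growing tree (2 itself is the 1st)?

Grow the tree from 2 using Prim:
Step 1: frontier [2 6 3, 1 2 7, 2 4 11, 2 5 12] → take 2 6 (3); add 6.
Step 2: frontier [1 2 7, 2 4 11, 2 5 12, 1 6 2, 4 6 13] → take 1 6 (2); add 1.
Step 3: frontier [1 3 6, 1 5 7, 2 4 11, 2 5 12, 4 6 13] → take 1 3 (6); add 3.
Step 4: frontier [1 5 7, 2 4 11, 2 5 12, 3 4 5, 4 6 13] → take 3 4 (5); add 4.
Step 5: frontier [1 5 7, 2 5 12] → take 1 5 (7); add 5.
Vertex order: 2, 6, 1, 3, 4, 5. The 3rd vertex is 1.

1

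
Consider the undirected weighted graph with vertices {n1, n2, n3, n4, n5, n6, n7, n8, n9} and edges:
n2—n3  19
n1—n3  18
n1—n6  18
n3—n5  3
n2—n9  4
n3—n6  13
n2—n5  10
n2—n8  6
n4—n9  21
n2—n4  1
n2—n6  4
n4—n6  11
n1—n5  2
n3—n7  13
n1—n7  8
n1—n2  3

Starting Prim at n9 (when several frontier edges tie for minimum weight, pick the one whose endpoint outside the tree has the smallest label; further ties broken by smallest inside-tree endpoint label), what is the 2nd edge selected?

n2-n4

Grow the tree from n9 using Prim:
Step 1: cheapest edge leaving the tree is n2—n9 (4); add n2.
Step 2: cheapest edge leaving the tree is n2—n4 (1); add n4.
Step 3: cheapest edge leaving the tree is n1—n2 (3); add n1.
Step 4: cheapest edge leaving the tree is n1—n5 (2); add n5.
Step 5: cheapest edge leaving the tree is n3—n5 (3); add n3.
Step 6: cheapest edge leaving the tree is n2—n6 (4); add n6.
Step 7: cheapest edge leaving the tree is n2—n8 (6); add n8.
Step 8: cheapest edge leaving the tree is n1—n7 (8); add n7.
The 2nd edge added is n2—n4.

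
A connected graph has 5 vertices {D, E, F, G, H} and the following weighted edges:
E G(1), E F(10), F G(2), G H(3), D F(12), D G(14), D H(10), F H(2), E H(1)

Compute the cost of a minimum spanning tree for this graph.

14

Sort edges by weight, then run Kruskal:
E G (1): add. Components now {D} {E,G} {F} {H}
E H (1): add. Components now {D} {E,G,H} {F}
F G (2): add. Components now {D} {E,F,G,H}
F H (2): skip — F and H already connected.
G H (3): skip — G and H already connected.
D H (10): add. Components now {D,E,F,G,H}
MST edges: E G, E H, F G, D H; total weight 1+1+2+10 = 14.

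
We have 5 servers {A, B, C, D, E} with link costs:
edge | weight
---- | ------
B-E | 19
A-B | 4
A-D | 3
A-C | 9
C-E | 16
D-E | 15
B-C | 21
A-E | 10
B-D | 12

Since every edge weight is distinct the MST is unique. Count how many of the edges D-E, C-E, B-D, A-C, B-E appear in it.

1

Kruskal's algorithm — process edges by increasing weight (ties by edge label):
A-D (3): add. Components now {A,D} {B} {C} {E}
A-B (4): add. Components now {A,B,D} {C} {E}
A-C (9): add. Components now {A,B,C,D} {E}
A-E (10): add. Components now {A,B,C,D,E}
MST edge set: {A-D, A-B, A-C, A-E}.
Of the listed edges, {A-C} are in the MST → 1.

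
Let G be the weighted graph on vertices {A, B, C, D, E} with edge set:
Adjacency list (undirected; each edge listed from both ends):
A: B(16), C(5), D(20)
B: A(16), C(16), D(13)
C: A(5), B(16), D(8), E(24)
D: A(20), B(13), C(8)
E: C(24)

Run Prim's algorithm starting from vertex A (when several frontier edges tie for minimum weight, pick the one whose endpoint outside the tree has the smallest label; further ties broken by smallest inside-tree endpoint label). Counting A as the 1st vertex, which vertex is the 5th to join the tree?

E

Grow the tree from A using Prim:
Step 1: frontier [A C 5, A B 16, A D 20] → take A C (5); add C.
Step 2: frontier [A B 16, A D 20, C D 8, B C 16, C E 24] → take C D (8); add D.
Step 3: frontier [A B 16, B C 16, C E 24, B D 13] → take B D (13); add B.
Step 4: frontier [C E 24] → take C E (24); add E.
Vertex order: A, C, D, B, E. The 5th vertex is E.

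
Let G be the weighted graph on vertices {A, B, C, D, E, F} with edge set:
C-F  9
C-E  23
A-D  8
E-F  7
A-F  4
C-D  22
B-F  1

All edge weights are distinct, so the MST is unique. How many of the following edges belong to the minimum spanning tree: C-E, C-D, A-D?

1

Kruskal: consider edges lightest-first.
B-F (1): add. Components now {A} {B,F} {C} {D} {E}
A-F (4): add. Components now {A,B,F} {C} {D} {E}
E-F (7): add. Components now {A,B,E,F} {C} {D}
A-D (8): add. Components now {A,B,D,E,F} {C}
C-F (9): add. Components now {A,B,C,D,E,F}
MST edge set: {B-F, A-F, E-F, A-D, C-F}.
Of the listed edges, {A-D} are in the MST → 1.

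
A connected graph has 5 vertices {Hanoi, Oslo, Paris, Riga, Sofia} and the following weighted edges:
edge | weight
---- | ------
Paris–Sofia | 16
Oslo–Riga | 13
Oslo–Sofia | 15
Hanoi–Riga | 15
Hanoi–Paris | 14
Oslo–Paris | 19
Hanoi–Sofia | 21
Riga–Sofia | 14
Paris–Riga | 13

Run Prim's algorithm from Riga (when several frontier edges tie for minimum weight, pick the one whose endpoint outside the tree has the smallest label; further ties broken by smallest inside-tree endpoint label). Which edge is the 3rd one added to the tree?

Hanoi-Paris

Prim's algorithm from Riga:
Step 1: cheapest edge leaving the tree is Oslo–Riga (13); add Oslo.
Step 2: cheapest edge leaving the tree is Paris–Riga (13); add Paris.
Step 3: cheapest edge leaving the tree is Hanoi–Paris (14); add Hanoi.
Step 4: cheapest edge leaving the tree is Riga–Sofia (14); add Sofia.
The 3rd edge added is Hanoi–Paris.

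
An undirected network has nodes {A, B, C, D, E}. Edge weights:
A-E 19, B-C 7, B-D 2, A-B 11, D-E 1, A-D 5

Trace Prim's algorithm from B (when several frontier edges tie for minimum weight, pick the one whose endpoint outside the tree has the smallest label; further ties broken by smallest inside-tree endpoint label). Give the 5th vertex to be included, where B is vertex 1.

Grow the tree from B using Prim:
Step 1: cheapest edge leaving the tree is B-D (2); add D.
Step 2: cheapest edge leaving the tree is D-E (1); add E.
Step 3: cheapest edge leaving the tree is A-D (5); add A.
Step 4: cheapest edge leaving the tree is B-C (7); add C.
Vertex order: B, D, E, A, C. The 5th vertex is C.

C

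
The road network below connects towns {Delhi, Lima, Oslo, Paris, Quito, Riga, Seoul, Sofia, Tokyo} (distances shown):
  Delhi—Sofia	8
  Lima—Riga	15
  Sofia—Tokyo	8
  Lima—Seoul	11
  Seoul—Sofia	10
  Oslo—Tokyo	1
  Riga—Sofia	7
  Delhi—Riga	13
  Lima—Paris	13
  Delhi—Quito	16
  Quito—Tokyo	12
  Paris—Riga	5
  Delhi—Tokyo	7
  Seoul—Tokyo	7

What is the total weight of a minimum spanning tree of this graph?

Grow the tree from Lima using Prim:
Step 1: cheapest edge leaving the tree is Lima—Seoul (11); add Seoul.
Step 2: cheapest edge leaving the tree is Seoul—Tokyo (7); add Tokyo.
Step 3: cheapest edge leaving the tree is Oslo—Tokyo (1); add Oslo.
Step 4: cheapest edge leaving the tree is Delhi—Tokyo (7); add Delhi.
Step 5: cheapest edge leaving the tree is Delhi—Sofia (8); add Sofia.
Step 6: cheapest edge leaving the tree is Riga—Sofia (7); add Riga.
Step 7: cheapest edge leaving the tree is Paris—Riga (5); add Paris.
Step 8: cheapest edge leaving the tree is Quito—Tokyo (12); add Quito.
MST edges: Lima—Seoul, Seoul—Tokyo, Oslo—Tokyo, Delhi—Tokyo, Delhi—Sofia, Riga—Sofia, Paris—Riga, Quito—Tokyo; total weight 11+7+1+7+8+7+5+12 = 58.

58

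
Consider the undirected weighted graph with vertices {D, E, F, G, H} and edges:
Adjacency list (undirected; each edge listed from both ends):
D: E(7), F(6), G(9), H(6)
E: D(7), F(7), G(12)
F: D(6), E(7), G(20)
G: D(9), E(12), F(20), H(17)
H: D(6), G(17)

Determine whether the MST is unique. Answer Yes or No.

No

Kruskal's algorithm — process edges by increasing weight (ties by edge label):
D—F (6): add. Components now {D,F} {E} {G} {H}
D—H (6): add. Components now {D,F,H} {E} {G}
D—E (7): add. Components now {D,E,F,H} {G}
E—F (7): skip — E and F already connected.
D—G (9): add. Components now {D,E,F,G,H}
Non-tree edge E—F has weight 7, equal to the heaviest edge on its tree cycle — swapping gives another MST of the same weight. Not unique.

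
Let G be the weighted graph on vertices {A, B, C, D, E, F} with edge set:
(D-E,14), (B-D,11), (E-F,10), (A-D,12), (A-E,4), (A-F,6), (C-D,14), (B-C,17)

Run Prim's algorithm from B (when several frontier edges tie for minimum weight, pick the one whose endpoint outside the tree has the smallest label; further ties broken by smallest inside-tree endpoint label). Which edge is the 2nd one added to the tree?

Prim's algorithm from B:
Step 1: frontier [B-D 11, B-C 17] → take B-D (11); add D.
Step 2: frontier [B-C 17, A-D 12, C-D 14, D-E 14] → take A-D (12); add A.
Step 3: frontier [A-E 4, A-F 6, B-C 17, C-D 14, D-E 14] → take A-E (4); add E.
Step 4: frontier [A-F 6, B-C 17, C-D 14, E-F 10] → take A-F (6); add F.
Step 5: frontier [B-C 17, C-D 14] → take C-D (14); add C.
The 2nd edge added is A-D.

A-D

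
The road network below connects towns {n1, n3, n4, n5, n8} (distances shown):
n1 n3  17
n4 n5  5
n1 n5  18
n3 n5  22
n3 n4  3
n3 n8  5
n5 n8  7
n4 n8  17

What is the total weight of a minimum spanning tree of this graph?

Kruskal: consider edges lightest-first.
n3 n4 (3): add. Components now {n8} {n5} {n3,n4} {n1}
n3 n8 (5): add. Components now {n3,n4,n8} {n5} {n1}
n4 n5 (5): add. Components now {n3,n4,n5,n8} {n1}
n5 n8 (7): skip — n8 and n5 already connected.
n1 n3 (17): add. Components now {n1,n3,n4,n5,n8}
MST edges: n3 n4, n3 n8, n4 n5, n1 n3; total weight 3+5+5+17 = 30.

30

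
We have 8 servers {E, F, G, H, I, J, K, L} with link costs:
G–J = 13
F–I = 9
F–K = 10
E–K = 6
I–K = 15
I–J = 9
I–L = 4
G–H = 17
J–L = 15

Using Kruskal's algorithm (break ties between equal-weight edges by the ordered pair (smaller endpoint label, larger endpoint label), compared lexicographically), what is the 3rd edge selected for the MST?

Kruskal's algorithm — process edges by increasing weight (ties by edge label):
I–L (4): add — endpoints in different components.
E–K (6): add — endpoints in different components.
F–I (9): add — endpoints in different components.
I–J (9): add — endpoints in different components.
F–K (10): add — endpoints in different components.
G–J (13): add — endpoints in different components.
I–K (15): skip — I and K already connected.
J–L (15): skip — J and L already connected.
G–H (17): add — endpoints in different components.
The 3rd edge added is F–I.

F-I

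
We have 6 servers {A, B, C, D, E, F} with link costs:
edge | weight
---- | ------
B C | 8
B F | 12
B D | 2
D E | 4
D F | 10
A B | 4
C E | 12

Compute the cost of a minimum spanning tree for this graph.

28

Kruskal's algorithm — process edges by increasing weight (ties by edge label):
B D (2): add. Components now {A} {B,D} {C} {E} {F}
A B (4): add. Components now {A,B,D} {C} {E} {F}
D E (4): add. Components now {A,B,D,E} {C} {F}
B C (8): add. Components now {A,B,C,D,E} {F}
D F (10): add. Components now {A,B,C,D,E,F}
MST edges: B D, A B, D E, B C, D F; total weight 2+4+4+8+10 = 28.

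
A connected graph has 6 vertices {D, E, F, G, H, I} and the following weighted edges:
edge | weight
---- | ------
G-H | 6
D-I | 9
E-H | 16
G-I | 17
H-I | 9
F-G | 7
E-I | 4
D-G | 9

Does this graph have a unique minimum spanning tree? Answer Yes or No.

No

Kruskal: consider edges lightest-first.
E-I (4): add — endpoints in different components.
G-H (6): add — endpoints in different components.
F-G (7): add — endpoints in different components.
D-G (9): add — endpoints in different components.
D-I (9): add — endpoints in different components.
Non-tree edge H-I has weight 9, equal to the heaviest edge on its tree cycle — swapping gives another MST of the same weight. Not unique.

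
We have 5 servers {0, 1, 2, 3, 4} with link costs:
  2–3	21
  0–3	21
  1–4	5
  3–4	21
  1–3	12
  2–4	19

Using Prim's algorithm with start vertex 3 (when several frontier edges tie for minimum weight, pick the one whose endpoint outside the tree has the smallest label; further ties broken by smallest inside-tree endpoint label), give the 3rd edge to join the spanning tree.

Prim's algorithm from 3:
Step 1: frontier [1–3 12, 0–3 21, 2–3 21, 3–4 21] → take 1–3 (12); add 1.
Step 2: frontier [1–4 5, 0–3 21, 2–3 21, 3–4 21] → take 1–4 (5); add 4.
Step 3: frontier [0–3 21, 2–3 21, 2–4 19] → take 2–4 (19); add 2.
Step 4: frontier [0–3 21] → take 0–3 (21); add 0.
The 3rd edge added is 2–4.

2-4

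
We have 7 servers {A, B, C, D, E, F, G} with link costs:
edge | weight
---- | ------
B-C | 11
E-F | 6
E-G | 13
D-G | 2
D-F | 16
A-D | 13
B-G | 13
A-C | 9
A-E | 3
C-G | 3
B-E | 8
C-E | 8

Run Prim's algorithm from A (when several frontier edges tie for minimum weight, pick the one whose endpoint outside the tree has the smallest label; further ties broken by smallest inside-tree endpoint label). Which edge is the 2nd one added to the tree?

E-F

Prim, starting at A.
Step 1: cheapest edge leaving the tree is A-E (3); add E.
Step 2: cheapest edge leaving the tree is E-F (6); add F.
Step 3: cheapest edge leaving the tree is B-E (8); add B.
Step 4: cheapest edge leaving the tree is C-E (8); add C.
Step 5: cheapest edge leaving the tree is C-G (3); add G.
Step 6: cheapest edge leaving the tree is D-G (2); add D.
The 2nd edge added is E-F.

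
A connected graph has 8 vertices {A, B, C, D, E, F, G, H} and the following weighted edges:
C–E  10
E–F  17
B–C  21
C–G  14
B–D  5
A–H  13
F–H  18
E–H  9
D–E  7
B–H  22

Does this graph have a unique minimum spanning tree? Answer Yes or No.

Kruskal's algorithm — process edges by increasing weight (ties by edge label):
B–D (5): add — endpoints in different components.
D–E (7): add — endpoints in different components.
E–H (9): add — endpoints in different components.
C–E (10): add — endpoints in different components.
A–H (13): add — endpoints in different components.
C–G (14): add — endpoints in different components.
E–F (17): add — endpoints in different components.
Every non-tree edge has weight strictly greater than the heaviest edge on the tree path between its endpoints, so the MST is unique.

Yes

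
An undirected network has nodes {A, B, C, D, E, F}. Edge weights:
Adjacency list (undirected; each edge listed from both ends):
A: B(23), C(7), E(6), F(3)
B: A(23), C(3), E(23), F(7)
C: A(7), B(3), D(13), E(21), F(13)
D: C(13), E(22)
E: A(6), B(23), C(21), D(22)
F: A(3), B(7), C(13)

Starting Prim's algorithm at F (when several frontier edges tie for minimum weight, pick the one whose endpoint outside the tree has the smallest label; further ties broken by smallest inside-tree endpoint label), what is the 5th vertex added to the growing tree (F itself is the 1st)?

C

Prim, starting at F.
Step 1: cheapest edge leaving the tree is A-F (3); add A.
Step 2: cheapest edge leaving the tree is A-E (6); add E.
Step 3: cheapest edge leaving the tree is B-F (7); add B.
Step 4: cheapest edge leaving the tree is B-C (3); add C.
Step 5: cheapest edge leaving the tree is C-D (13); add D.
Vertex order: F, A, E, B, C, D. The 5th vertex is C.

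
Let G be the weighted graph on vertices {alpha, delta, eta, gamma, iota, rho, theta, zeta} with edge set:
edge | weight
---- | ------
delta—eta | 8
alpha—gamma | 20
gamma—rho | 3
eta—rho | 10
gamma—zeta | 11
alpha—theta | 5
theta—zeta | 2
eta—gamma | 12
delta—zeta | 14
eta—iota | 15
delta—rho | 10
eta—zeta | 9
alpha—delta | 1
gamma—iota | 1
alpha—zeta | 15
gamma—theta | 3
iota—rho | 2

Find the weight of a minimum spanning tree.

Kruskal: consider edges lightest-first.
alpha—delta (1): add — endpoints in different components.
gamma—iota (1): add — endpoints in different components.
iota—rho (2): add — endpoints in different components.
theta—zeta (2): add — endpoints in different components.
gamma—rho (3): skip — rho and gamma already connected.
gamma—theta (3): add — endpoints in different components.
alpha—theta (5): add — endpoints in different components.
delta—eta (8): add — endpoints in different components.
MST edges: alpha—delta, gamma—iota, iota—rho, theta—zeta, gamma—theta, alpha—theta, delta—eta; total weight 1+1+2+2+3+5+8 = 22.

22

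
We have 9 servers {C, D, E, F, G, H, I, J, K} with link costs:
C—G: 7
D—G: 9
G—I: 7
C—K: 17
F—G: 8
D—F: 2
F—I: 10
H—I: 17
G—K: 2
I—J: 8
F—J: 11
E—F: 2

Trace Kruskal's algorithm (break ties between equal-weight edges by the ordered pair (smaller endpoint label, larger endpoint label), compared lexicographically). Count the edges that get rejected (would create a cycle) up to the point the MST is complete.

Kruskal's algorithm — process edges by increasing weight (ties by edge label):
D—F (2): add — endpoints in different components.
E—F (2): add — endpoints in different components.
G—K (2): add — endpoints in different components.
C—G (7): add — endpoints in different components.
G—I (7): add — endpoints in different components.
F—G (8): add — endpoints in different components.
I—J (8): add — endpoints in different components.
D—G (9): skip — D and G already connected.
F—I (10): skip — F and I already connected.
F—J (11): skip — F and J already connected.
C—K (17): skip — C and K already connected.
H—I (17): add — endpoints in different components.
Edges rejected before the tree was complete: 4.

4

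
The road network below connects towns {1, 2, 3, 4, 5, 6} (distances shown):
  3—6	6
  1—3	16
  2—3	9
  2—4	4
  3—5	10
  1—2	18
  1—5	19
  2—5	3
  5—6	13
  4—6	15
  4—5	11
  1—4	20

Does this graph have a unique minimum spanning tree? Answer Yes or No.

Kruskal: consider edges lightest-first.
2—5 (3): add — endpoints in different components.
2—4 (4): add — endpoints in different components.
3—6 (6): add — endpoints in different components.
2—3 (9): add — endpoints in different components.
3—5 (10): skip — 3 and 5 already connected.
4—5 (11): skip — 4 and 5 already connected.
5—6 (13): skip — 5 and 6 already connected.
4—6 (15): skip — 4 and 6 already connected.
1—3 (16): add — endpoints in different components.
Every non-tree edge has weight strictly greater than the heaviest edge on the tree path between its endpoints, so the MST is unique.

Yes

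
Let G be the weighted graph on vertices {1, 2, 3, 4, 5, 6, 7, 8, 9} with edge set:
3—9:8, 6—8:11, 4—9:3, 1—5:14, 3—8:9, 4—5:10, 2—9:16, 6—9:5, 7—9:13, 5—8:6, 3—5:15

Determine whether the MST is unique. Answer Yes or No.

Yes

Kruskal: consider edges lightest-first.
4—9 (3): add — endpoints in different components.
6—9 (5): add — endpoints in different components.
5—8 (6): add — endpoints in different components.
3—9 (8): add — endpoints in different components.
3—8 (9): add — endpoints in different components.
4—5 (10): skip — 4 and 5 already connected.
6—8 (11): skip — 6 and 8 already connected.
7—9 (13): add — endpoints in different components.
1—5 (14): add — endpoints in different components.
3—5 (15): skip — 3 and 5 already connected.
2—9 (16): add — endpoints in different components.
Every non-tree edge has weight strictly greater than the heaviest edge on the tree path between its endpoints, so the MST is unique.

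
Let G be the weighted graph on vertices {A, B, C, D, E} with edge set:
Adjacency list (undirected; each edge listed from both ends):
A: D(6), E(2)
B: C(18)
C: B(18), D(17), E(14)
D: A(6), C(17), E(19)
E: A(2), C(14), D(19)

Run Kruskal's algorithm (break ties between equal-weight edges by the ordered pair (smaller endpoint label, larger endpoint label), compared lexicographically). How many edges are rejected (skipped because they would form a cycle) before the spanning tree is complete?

Kruskal's algorithm — process edges by increasing weight (ties by edge label):
A—E (2): add — endpoints in different components.
A—D (6): add — endpoints in different components.
C—E (14): add — endpoints in different components.
C—D (17): skip — C and D already connected.
B—C (18): add — endpoints in different components.
Edges rejected before the tree was complete: 1.

1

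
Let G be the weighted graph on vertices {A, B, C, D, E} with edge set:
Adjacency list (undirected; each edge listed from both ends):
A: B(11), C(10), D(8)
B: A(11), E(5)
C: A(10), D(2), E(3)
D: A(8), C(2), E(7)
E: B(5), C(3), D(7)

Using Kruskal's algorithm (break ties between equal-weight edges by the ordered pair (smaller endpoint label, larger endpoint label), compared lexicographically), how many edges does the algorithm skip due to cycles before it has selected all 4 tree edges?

1

Kruskal: consider edges lightest-first.
C D (2): add. Components now {A} {B} {C,D} {E}
C E (3): add. Components now {A} {B} {C,D,E}
B E (5): add. Components now {A} {B,C,D,E}
D E (7): skip — D and E already connected.
A D (8): add. Components now {A,B,C,D,E}
Edges rejected before the tree was complete: 1.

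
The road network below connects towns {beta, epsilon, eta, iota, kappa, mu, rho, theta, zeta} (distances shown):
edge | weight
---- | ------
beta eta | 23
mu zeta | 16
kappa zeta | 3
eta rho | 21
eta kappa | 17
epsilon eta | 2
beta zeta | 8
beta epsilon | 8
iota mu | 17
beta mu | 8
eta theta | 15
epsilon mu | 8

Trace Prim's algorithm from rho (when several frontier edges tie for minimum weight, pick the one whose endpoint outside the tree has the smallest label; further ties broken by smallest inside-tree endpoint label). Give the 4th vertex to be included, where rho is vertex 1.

Prim, starting at rho.
Step 1: cheapest edge leaving the tree is eta rho (21); add eta.
Step 2: cheapest edge leaving the tree is epsilon eta (2); add epsilon.
Step 3: cheapest edge leaving the tree is beta epsilon (8); add beta.
Step 4: cheapest edge leaving the tree is beta mu (8); add mu.
Step 5: cheapest edge leaving the tree is beta zeta (8); add zeta.
Step 6: cheapest edge leaving the tree is kappa zeta (3); add kappa.
Step 7: cheapest edge leaving the tree is eta theta (15); add theta.
Step 8: cheapest edge leaving the tree is iota mu (17); add iota.
Vertex order: rho, eta, epsilon, beta, mu, zeta, kappa, theta, iota. The 4th vertex is beta.

beta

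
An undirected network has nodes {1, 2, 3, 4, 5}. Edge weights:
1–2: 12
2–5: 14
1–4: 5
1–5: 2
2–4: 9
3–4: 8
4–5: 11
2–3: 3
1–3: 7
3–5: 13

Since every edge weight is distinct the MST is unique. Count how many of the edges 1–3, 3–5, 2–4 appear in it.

Sort edges by weight, then run Kruskal:
1–5 (2): add. Components now {1,5} {2} {3} {4}
2–3 (3): add. Components now {1,5} {2,3} {4}
1–4 (5): add. Components now {1,4,5} {2,3}
1–3 (7): add. Components now {1,2,3,4,5}
MST edge set: {1–5, 2–3, 1–4, 1–3}.
Of the listed edges, {1–3} are in the MST → 1.

1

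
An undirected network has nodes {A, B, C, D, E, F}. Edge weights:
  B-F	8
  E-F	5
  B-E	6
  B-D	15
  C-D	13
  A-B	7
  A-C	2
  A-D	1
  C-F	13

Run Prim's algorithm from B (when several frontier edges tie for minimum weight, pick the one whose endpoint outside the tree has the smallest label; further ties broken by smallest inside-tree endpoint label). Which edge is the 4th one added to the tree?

Grow the tree from B using Prim:
Step 1: frontier [B-E 6, A-B 7, B-F 8, B-D 15] → take B-E (6); add E.
Step 2: frontier [A-B 7, B-F 8, B-D 15, E-F 5] → take E-F (5); add F.
Step 3: frontier [A-B 7, B-D 15, C-F 13] → take A-B (7); add A.
Step 4: frontier [A-D 1, A-C 2, B-D 15, C-F 13] → take A-D (1); add D.
Step 5: frontier [A-C 2, C-D 13, C-F 13] → take A-C (2); add C.
The 4th edge added is A-D.

A-D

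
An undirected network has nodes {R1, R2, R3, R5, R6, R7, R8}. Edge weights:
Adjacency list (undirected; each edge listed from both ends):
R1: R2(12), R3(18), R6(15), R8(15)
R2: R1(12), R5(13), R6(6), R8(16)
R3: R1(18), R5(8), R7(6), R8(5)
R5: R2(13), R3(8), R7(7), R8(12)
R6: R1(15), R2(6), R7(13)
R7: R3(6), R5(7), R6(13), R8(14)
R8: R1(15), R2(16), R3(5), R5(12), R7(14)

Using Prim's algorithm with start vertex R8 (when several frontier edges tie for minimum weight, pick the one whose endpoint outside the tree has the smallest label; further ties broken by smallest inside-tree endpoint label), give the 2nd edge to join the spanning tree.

Prim, starting at R8.
Step 1: cheapest edge leaving the tree is R3–R8 (5); add R3.
Step 2: cheapest edge leaving the tree is R3–R7 (6); add R7.
Step 3: cheapest edge leaving the tree is R5–R7 (7); add R5.
Step 4: cheapest edge leaving the tree is R2–R5 (13); add R2.
Step 5: cheapest edge leaving the tree is R2–R6 (6); add R6.
Step 6: cheapest edge leaving the tree is R1–R2 (12); add R1.
The 2nd edge added is R3–R7.

R3-R7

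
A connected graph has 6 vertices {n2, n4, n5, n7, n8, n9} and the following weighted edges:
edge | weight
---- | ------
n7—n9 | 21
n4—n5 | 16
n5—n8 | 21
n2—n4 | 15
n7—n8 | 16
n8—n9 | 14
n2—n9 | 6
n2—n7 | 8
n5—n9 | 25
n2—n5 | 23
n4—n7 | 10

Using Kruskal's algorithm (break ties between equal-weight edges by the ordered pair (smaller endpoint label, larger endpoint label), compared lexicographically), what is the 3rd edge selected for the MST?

Sort edges by weight, then run Kruskal:
n2—n9 (6): add — endpoints in different components.
n2—n7 (8): add — endpoints in different components.
n4—n7 (10): add — endpoints in different components.
n8—n9 (14): add — endpoints in different components.
n2—n4 (15): skip — n2 and n4 already connected.
n4—n5 (16): add — endpoints in different components.
The 3rd edge added is n4—n7.

n4-n7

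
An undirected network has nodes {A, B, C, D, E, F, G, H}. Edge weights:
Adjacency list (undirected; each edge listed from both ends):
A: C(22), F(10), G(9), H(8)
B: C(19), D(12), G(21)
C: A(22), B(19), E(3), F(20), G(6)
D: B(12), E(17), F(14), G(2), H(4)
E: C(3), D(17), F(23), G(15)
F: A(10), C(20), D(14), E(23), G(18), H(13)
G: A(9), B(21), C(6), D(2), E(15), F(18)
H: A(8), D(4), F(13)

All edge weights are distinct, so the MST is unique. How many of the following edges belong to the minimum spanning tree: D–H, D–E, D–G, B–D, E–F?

3

Kruskal: consider edges lightest-first.
D–G (2): add — endpoints in different components.
C–E (3): add — endpoints in different components.
D–H (4): add — endpoints in different components.
C–G (6): add — endpoints in different components.
A–H (8): add — endpoints in different components.
A–G (9): skip — A and G already connected.
A–F (10): add — endpoints in different components.
B–D (12): add — endpoints in different components.
MST edge set: {D–G, C–E, D–H, C–G, A–H, A–F, B–D}.
Of the listed edges, {D–H, D–G, B–D} are in the MST → 3.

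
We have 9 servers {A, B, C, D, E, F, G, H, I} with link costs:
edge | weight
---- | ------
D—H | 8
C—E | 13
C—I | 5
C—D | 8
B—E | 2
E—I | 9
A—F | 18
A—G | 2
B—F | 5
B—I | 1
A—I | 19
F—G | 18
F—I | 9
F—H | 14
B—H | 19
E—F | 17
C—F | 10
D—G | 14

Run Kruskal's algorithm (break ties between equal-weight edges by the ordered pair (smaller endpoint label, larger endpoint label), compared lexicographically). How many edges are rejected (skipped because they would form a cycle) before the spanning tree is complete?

Kruskal's algorithm — process edges by increasing weight (ties by edge label):
B—I (1): add — endpoints in different components.
A—G (2): add — endpoints in different components.
B—E (2): add — endpoints in different components.
B—F (5): add — endpoints in different components.
C—I (5): add — endpoints in different components.
C—D (8): add — endpoints in different components.
D—H (8): add — endpoints in different components.
E—I (9): skip — E and I already connected.
F—I (9): skip — F and I already connected.
C—F (10): skip — C and F already connected.
C—E (13): skip — C and E already connected.
D—G (14): add — endpoints in different components.
Edges rejected before the tree was complete: 4.

4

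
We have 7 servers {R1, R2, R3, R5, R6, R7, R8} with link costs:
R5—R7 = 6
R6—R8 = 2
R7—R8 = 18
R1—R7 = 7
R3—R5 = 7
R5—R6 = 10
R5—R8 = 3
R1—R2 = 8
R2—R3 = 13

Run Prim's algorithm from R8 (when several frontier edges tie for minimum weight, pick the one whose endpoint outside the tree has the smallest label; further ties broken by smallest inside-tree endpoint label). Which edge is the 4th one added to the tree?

R1-R7

Grow the tree from R8 using Prim:
Step 1: cheapest edge leaving the tree is R6—R8 (2); add R6.
Step 2: cheapest edge leaving the tree is R5—R8 (3); add R5.
Step 3: cheapest edge leaving the tree is R5—R7 (6); add R7.
Step 4: cheapest edge leaving the tree is R1—R7 (7); add R1.
Step 5: cheapest edge leaving the tree is R3—R5 (7); add R3.
Step 6: cheapest edge leaving the tree is R1—R2 (8); add R2.
The 4th edge added is R1—R7.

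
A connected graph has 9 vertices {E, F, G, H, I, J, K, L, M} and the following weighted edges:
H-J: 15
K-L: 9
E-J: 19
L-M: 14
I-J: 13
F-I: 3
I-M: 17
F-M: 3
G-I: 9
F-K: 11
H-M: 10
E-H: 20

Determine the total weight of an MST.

Prim, starting at J.
Step 1: frontier [I-J 13, H-J 15, E-J 19] → take I-J (13); add I.
Step 2: frontier [F-I 3, G-I 9, I-M 17, H-J 15, E-J 19] → take F-I (3); add F.
Step 3: frontier [F-M 3, F-K 11, G-I 9, I-M 17, H-J 15, E-J 19] → take F-M (3); add M.
Step 4: frontier [F-K 11, G-I 9, H-J 15, E-J 19, H-M 10, L-M 14] → take G-I (9); add G.
Step 5: frontier [F-K 11, H-J 15, E-J 19, H-M 10, L-M 14] → take H-M (10); add H.
Step 6: frontier [F-K 11, E-H 20, E-J 19, L-M 14] → take F-K (11); add K.
Step 7: frontier [E-H 20, E-J 19, K-L 9, L-M 14] → take K-L (9); add L.
Step 8: frontier [E-H 20, E-J 19] → take E-J (19); add E.
MST edges: I-J, F-I, F-M, G-I, H-M, F-K, K-L, E-J; total weight 13+3+3+9+10+11+9+19 = 77.

77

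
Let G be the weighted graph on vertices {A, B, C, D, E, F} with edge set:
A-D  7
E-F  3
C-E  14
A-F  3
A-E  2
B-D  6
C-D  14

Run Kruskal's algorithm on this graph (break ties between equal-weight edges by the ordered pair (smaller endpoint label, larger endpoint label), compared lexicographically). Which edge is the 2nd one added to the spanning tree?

A-F

Kruskal's algorithm — process edges by increasing weight (ties by edge label):
A-E (2): add. Components now {A,E} {B} {C} {D} {F}
A-F (3): add. Components now {A,E,F} {B} {C} {D}
E-F (3): skip — E and F already connected.
B-D (6): add. Components now {A,E,F} {B,D} {C}
A-D (7): add. Components now {A,B,D,E,F} {C}
C-D (14): add. Components now {A,B,C,D,E,F}
The 2nd edge added is A-F.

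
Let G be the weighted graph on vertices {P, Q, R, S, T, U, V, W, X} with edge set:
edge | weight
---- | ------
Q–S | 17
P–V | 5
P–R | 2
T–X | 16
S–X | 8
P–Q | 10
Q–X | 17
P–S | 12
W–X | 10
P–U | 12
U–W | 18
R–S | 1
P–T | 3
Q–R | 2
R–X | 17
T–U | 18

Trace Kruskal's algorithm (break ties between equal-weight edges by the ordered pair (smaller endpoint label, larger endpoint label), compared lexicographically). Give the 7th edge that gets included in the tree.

W-X

Kruskal's algorithm — process edges by increasing weight (ties by edge label):
R–S (1): add — endpoints in different components.
P–R (2): add — endpoints in different components.
Q–R (2): add — endpoints in different components.
P–T (3): add — endpoints in different components.
P–V (5): add — endpoints in different components.
S–X (8): add — endpoints in different components.
P–Q (10): skip — P and Q already connected.
W–X (10): add — endpoints in different components.
P–S (12): skip — S and P already connected.
P–U (12): add — endpoints in different components.
The 7th edge added is W–X.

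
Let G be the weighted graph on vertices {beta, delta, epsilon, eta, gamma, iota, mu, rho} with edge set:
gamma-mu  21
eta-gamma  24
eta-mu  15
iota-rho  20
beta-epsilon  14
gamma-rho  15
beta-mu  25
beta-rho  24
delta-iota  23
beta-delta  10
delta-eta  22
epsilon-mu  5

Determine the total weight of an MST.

100

Prim's algorithm from mu:
Step 1: cheapest edge leaving the tree is epsilon-mu (5); add epsilon.
Step 2: cheapest edge leaving the tree is beta-epsilon (14); add beta.
Step 3: cheapest edge leaving the tree is beta-delta (10); add delta.
Step 4: cheapest edge leaving the tree is eta-mu (15); add eta.
Step 5: cheapest edge leaving the tree is gamma-mu (21); add gamma.
Step 6: cheapest edge leaving the tree is gamma-rho (15); add rho.
Step 7: cheapest edge leaving the tree is iota-rho (20); add iota.
MST edges: epsilon-mu, beta-epsilon, beta-delta, eta-mu, gamma-mu, gamma-rho, iota-rho; total weight 5+14+10+15+21+15+20 = 100.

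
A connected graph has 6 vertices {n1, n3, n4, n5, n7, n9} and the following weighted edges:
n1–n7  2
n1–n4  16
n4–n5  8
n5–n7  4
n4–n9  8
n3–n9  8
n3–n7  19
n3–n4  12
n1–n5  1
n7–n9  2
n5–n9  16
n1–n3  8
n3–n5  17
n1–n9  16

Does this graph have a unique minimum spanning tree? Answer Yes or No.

Sort edges by weight, then run Kruskal:
n1–n5 (1): add — endpoints in different components.
n1–n7 (2): add — endpoints in different components.
n7–n9 (2): add — endpoints in different components.
n5–n7 (4): skip — n5 and n7 already connected.
n1–n3 (8): add — endpoints in different components.
n3–n9 (8): skip — n9 and n3 already connected.
n4–n5 (8): add — endpoints in different components.
Non-tree edge n3–n9 has weight 8, equal to the heaviest edge on its tree cycle — swapping gives another MST of the same weight. Not unique.

No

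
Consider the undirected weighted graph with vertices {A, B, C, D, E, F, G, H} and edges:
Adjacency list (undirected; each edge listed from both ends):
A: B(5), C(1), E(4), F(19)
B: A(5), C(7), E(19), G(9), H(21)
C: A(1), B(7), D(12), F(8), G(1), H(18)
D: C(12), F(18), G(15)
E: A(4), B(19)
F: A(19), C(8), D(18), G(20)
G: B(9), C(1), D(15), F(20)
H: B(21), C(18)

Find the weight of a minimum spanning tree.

49

Sort edges by weight, then run Kruskal:
A—C (1): add — endpoints in different components.
C—G (1): add — endpoints in different components.
A—E (4): add — endpoints in different components.
A—B (5): add — endpoints in different components.
B—C (7): skip — B and C already connected.
C—F (8): add — endpoints in different components.
B—G (9): skip — B and G already connected.
C—D (12): add — endpoints in different components.
D—G (15): skip — D and G already connected.
C—H (18): add — endpoints in different components.
MST edges: A—C, C—G, A—E, A—B, C—F, C—D, C—H; total weight 1+1+4+5+8+12+18 = 49.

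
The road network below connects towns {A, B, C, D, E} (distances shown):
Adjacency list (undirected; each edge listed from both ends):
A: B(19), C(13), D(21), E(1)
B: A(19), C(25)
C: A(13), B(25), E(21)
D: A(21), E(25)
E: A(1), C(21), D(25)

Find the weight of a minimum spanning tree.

Kruskal: consider edges lightest-first.
A E (1): add — endpoints in different components.
A C (13): add — endpoints in different components.
A B (19): add — endpoints in different components.
A D (21): add — endpoints in different components.
MST edges: A E, A C, A B, A D; total weight 1+13+19+21 = 54.

54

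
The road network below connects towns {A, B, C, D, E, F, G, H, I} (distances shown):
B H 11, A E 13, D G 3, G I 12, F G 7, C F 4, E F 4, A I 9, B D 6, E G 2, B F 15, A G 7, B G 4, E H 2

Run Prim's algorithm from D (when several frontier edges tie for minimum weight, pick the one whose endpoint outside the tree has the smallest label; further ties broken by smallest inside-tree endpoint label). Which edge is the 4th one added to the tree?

Prim's algorithm from D:
Step 1: cheapest edge leaving the tree is D G (3); add G.
Step 2: cheapest edge leaving the tree is E G (2); add E.
Step 3: cheapest edge leaving the tree is E H (2); add H.
Step 4: cheapest edge leaving the tree is B G (4); add B.
Step 5: cheapest edge leaving the tree is E F (4); add F.
Step 6: cheapest edge leaving the tree is C F (4); add C.
Step 7: cheapest edge leaving the tree is A G (7); add A.
Step 8: cheapest edge leaving the tree is A I (9); add I.
The 4th edge added is B G.

B-G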